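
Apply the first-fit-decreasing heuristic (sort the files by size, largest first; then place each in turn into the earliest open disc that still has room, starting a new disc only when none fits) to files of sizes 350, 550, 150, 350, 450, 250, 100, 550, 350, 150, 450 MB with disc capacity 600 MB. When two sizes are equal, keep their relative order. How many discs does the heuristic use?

Sorted descending: 550, 550, 450, 450, 350, 350, 350, 250, 150, 150, 100.
  550 → disc 1 (new)  [load 550/600]
  550 → disc 2 (new)  [load 550/600]
  450 → disc 3 (new)  [load 450/600]
  450 → disc 4 (new)  [load 450/600]
  350 → disc 5 (new)  [load 350/600]
  350 → disc 6 (new)  [load 350/600]
  350 → disc 7 (new)  [load 350/600]
  250 → disc 5  [load 600/600]
  150 → disc 3  [load 600/600]
  150 → disc 4  [load 600/600]
  100 → disc 6  [load 450/600]
7 discs opened.

7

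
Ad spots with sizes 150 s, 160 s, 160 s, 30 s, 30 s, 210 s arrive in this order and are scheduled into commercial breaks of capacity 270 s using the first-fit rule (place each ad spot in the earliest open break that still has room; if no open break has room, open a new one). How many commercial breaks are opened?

4

  150 → break 1 (new)  [load 150/270]
  160 → break 2 (new)  [load 160/270]
  160 → break 3 (new)  [load 160/270]
  30 → break 1  [load 180/270]
  30 → break 1  [load 210/270]
  210 → break 4 (new)  [load 210/270]
4 commercial breaks opened.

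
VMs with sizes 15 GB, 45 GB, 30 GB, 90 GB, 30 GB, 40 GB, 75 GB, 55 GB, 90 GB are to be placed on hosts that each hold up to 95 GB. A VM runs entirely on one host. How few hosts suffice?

Total = 90 + 90 + 75 + 55 + 45 + 40 + 30 + 30 + 15 = 470 GB.
Lower bound: ⌈470/95⌉ = 5 hosts.
A packing using 6 hosts:
  host 1: 90 = 90
  host 2: 90 = 90
  host 3: 75 + 15 = 90
  host 4: 55 + 40 = 95
  host 5: 45 + 30 = 75
  host 6: 30 = 30
No arrangement into 5 hosts stays within capacity, so 6 is optimal.

6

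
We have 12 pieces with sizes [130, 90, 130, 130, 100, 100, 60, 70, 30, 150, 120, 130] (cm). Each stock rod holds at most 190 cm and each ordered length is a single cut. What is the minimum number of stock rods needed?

8

Total = 150 + 130 + 130 + 130 + 130 + 120 + 100 + 100 + 90 + 70 + 60 + 30 = 1240 cm.
Lower bound: ⌈1240/190⌉ = 7 stock rods.
Also, 8 pieces each exceed 95 cm, and no two of those can share a stock rod, so at least 8 stock rods are needed.
A packing using 8 stock rods:
  stock rod 1: 150 + 30 = 180
  stock rod 2: 130 + 60 = 190
  stock rod 3: 130 = 130
  stock rod 4: 130 = 130
  stock rod 5: 130 = 130
  stock rod 6: 120 + 70 = 190
  stock rod 7: 100 + 90 = 190
  stock rod 8: 100 = 100
This matches the lower bound, so 8 is optimal.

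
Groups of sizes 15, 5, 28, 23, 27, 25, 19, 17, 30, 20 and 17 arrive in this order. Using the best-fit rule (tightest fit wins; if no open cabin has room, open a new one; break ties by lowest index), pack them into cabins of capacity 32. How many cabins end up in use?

  15 → cabin 1 (new)  [load 15/32]
  5 → cabin 1  [load 20/32]
  28 → cabin 2 (new)  [load 28/32]
  23 → cabin 3 (new)  [load 23/32]
  27 → cabin 4 (new)  [load 27/32]
  25 → cabin 5 (new)  [load 25/32]
  19 → cabin 6 (new)  [load 19/32]
  17 → cabin 7 (new)  [load 17/32]
  30 → cabin 8 (new)  [load 30/32]
  20 → cabin 9 (new)  [load 20/32]
  17 → cabin 10 (new)  [load 17/32]
10 cabins opened.

10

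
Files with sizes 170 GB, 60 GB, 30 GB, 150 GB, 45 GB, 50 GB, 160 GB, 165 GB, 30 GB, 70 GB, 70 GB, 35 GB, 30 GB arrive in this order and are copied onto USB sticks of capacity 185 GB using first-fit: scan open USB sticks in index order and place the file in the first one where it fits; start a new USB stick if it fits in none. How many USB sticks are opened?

7

  170 → USB stick 1 (new)  [load 170/185]
  60 → USB stick 2 (new)  [load 60/185]
  30 → USB stick 2  [load 90/185]
  150 → USB stick 3 (new)  [load 150/185]
  45 → USB stick 2  [load 135/185]
  50 → USB stick 2  [load 185/185]
  160 → USB stick 4 (new)  [load 160/185]
  165 → USB stick 5 (new)  [load 165/185]
  30 → USB stick 3  [load 180/185]
  70 → USB stick 6 (new)  [load 70/185]
  70 → USB stick 6  [load 140/185]
  35 → USB stick 6  [load 175/185]
  30 → USB stick 7 (new)  [load 30/185]
7 USB sticks opened.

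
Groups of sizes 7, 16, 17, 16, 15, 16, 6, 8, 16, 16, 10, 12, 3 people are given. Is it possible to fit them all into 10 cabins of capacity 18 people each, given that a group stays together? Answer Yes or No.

Yes

A valid assignment using 10 cabins:
  cabin 1: 17 = 17
  cabin 2: 16 = 16
  cabin 3: 16 = 16
  cabin 4: 16 = 16
  cabin 5: 16 = 16
  cabin 6: 16 = 16
  cabin 7: 15 + 3 = 18
  cabin 8: 12 + 6 = 18
  cabin 9: 10 + 8 = 18
  cabin 10: 7 = 7
Every load is within 18 people, so 10 cabins suffice.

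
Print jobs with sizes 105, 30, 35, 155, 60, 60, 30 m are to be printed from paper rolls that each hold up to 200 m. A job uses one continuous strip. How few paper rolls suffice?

3

Total = 155 + 105 + 60 + 60 + 35 + 30 + 30 = 475 m.
Lower bound: ⌈475/200⌉ = 3 paper rolls.
A packing using 3 paper rolls:
  roll 1: 155 + 35 = 190
  roll 2: 105 + 60 + 30 = 195
  roll 3: 60 + 30 = 90
This matches the lower bound, so 3 is optimal.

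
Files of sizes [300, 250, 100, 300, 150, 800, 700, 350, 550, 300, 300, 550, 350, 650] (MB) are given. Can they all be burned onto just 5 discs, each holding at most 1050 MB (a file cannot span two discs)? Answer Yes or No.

Total = 5650 MB; ⌈5650/1050⌉ = 6.
At least 6 discs are required, but only 5 are allowed.

No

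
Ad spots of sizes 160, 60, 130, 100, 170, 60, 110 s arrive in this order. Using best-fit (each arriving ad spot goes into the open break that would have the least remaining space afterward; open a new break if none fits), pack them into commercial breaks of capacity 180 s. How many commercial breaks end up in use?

5

  160 → break 1 (new)  [load 160/180]
  60 → break 2 (new)  [load 60/180]
  130 → break 3 (new)  [load 130/180]
  100 → break 2  [load 160/180]
  170 → break 4 (new)  [load 170/180]
  60 → break 5 (new)  [load 60/180]
  110 → break 5  [load 170/180]
5 commercial breaks opened.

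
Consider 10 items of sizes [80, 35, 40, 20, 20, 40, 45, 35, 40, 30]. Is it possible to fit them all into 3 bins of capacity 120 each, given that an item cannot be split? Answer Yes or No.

No

Total = 385; ⌈385/120⌉ = 4.
At least 4 bins are required, but only 3 are allowed.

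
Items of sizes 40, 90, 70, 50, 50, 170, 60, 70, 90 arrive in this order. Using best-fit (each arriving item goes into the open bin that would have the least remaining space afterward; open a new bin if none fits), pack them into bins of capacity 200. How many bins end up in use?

  40 → bin 1 (new)  [load 40/200]
  90 → bin 1  [load 130/200]
  70 → bin 1  [load 200/200]
  50 → bin 2 (new)  [load 50/200]
  50 → bin 2  [load 100/200]
  170 → bin 3 (new)  [load 170/200]
  60 → bin 2  [load 160/200]
  70 → bin 4 (new)  [load 70/200]
  90 → bin 4  [load 160/200]
4 bins opened.

4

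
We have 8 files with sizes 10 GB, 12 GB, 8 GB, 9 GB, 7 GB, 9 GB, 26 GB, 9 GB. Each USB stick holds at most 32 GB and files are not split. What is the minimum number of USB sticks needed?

4

Total = 26 + 12 + 10 + 9 + 9 + 9 + 8 + 7 = 90 GB.
Lower bound: ⌈90/32⌉ = 3 USB sticks.
A packing using 4 USB sticks:
  USB stick 1: 26 = 26
  USB stick 2: 12 + 10 + 9 = 31
  USB stick 3: 9 + 9 + 8 = 26
  USB stick 4: 7 = 7
No arrangement into 3 USB sticks stays within capacity, so 4 is optimal.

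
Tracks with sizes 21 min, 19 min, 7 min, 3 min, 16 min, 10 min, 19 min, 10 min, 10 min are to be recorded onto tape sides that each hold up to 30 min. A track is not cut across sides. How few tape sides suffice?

Total = 21 + 19 + 19 + 16 + 10 + 10 + 10 + 7 + 3 = 115 min.
Lower bound: ⌈115/30⌉ = 4 tape sides.
A packing using 4 tape sides:
  side 1: 21 + 7 = 28
  side 2: 19 + 10 = 29
  side 3: 19 + 10 = 29
  side 4: 16 + 10 + 3 = 29
This matches the lower bound, so 4 is optimal.

4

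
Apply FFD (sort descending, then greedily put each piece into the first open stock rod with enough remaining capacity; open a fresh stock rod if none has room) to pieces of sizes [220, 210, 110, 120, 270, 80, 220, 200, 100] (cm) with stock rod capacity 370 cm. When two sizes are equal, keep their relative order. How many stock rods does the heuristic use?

5

Sorted descending: 270, 220, 220, 210, 200, 120, 110, 100, 80.
  270 → stock rod 1 (new)  [load 270/370]
  220 → stock rod 2 (new)  [load 220/370]
  220 → stock rod 3 (new)  [load 220/370]
  210 → stock rod 4 (new)  [load 210/370]
  200 → stock rod 5 (new)  [load 200/370]
  120 → stock rod 2  [load 340/370]
  110 → stock rod 3  [load 330/370]
  100 → stock rod 1  [load 370/370]
  80 → stock rod 4  [load 290/370]
5 stock rods opened.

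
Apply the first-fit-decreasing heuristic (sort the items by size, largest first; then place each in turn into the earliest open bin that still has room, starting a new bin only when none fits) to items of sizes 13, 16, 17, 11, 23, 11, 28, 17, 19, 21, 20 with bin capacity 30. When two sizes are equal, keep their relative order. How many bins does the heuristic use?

8

Sorted descending: 28, 23, 21, 20, 19, 17, 17, 16, 13, 11, 11.
  28 → bin 1 (new)  [load 28/30]
  23 → bin 2 (new)  [load 23/30]
  21 → bin 3 (new)  [load 21/30]
  20 → bin 4 (new)  [load 20/30]
  19 → bin 5 (new)  [load 19/30]
  17 → bin 6 (new)  [load 17/30]
  17 → bin 7 (new)  [load 17/30]
  16 → bin 8 (new)  [load 16/30]
  13 → bin 6  [load 30/30]
  11 → bin 5  [load 30/30]
  11 → bin 7  [load 28/30]
8 bins opened.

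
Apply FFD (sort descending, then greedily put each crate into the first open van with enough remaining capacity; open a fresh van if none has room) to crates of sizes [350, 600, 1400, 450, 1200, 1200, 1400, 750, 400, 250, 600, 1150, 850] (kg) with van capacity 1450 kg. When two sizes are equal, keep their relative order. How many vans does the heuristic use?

Sorted descending: 1400, 1400, 1200, 1200, 1150, 850, 750, 600, 600, 450, 400, 350, 250.
  1400 → van 1 (new)  [load 1400/1450]
  1400 → van 2 (new)  [load 1400/1450]
  1200 → van 3 (new)  [load 1200/1450]
  1200 → van 4 (new)  [load 1200/1450]
  1150 → van 5 (new)  [load 1150/1450]
  850 → van 6 (new)  [load 850/1450]
  750 → van 7 (new)  [load 750/1450]
  600 → van 6  [load 1450/1450]
  600 → van 7  [load 1350/1450]
  450 → van 8 (new)  [load 450/1450]
  400 → van 8  [load 850/1450]
  350 → van 8  [load 1200/1450]
  250 → van 3  [load 1450/1450]
8 vans opened.

8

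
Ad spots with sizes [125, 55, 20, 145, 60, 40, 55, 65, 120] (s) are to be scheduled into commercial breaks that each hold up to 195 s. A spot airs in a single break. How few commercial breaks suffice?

Total = 145 + 125 + 120 + 65 + 60 + 55 + 55 + 40 + 20 = 685 s.
Lower bound: ⌈685/195⌉ = 4 commercial breaks.
A packing using 4 commercial breaks:
  break 1: 145 + 40 = 185
  break 2: 125 + 65 = 190
  break 3: 120 + 60 = 180
  break 4: 55 + 55 + 20 = 130
This matches the lower bound, so 4 is optimal.

4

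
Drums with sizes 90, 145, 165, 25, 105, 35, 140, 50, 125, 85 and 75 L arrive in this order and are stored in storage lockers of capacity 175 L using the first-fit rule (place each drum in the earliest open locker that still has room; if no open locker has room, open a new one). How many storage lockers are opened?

  90 → locker 1 (new)  [load 90/175]
  145 → locker 2 (new)  [load 145/175]
  165 → locker 3 (new)  [load 165/175]
  25 → locker 1  [load 115/175]
  105 → locker 4 (new)  [load 105/175]
  35 → locker 1  [load 150/175]
  140 → locker 5 (new)  [load 140/175]
  50 → locker 4  [load 155/175]
  125 → locker 6 (new)  [load 125/175]
  85 → locker 7 (new)  [load 85/175]
  75 → locker 7  [load 160/175]
7 storage lockers opened.

7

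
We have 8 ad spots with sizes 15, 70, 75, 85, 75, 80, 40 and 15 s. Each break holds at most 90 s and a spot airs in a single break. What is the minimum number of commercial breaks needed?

6

Total = 85 + 80 + 75 + 75 + 70 + 40 + 15 + 15 = 455 s.
Lower bound: ⌈455/90⌉ = 6 commercial breaks.
A packing using 6 commercial breaks:
  break 1: 85 = 85
  break 2: 80 = 80
  break 3: 75 + 15 = 90
  break 4: 75 + 15 = 90
  break 5: 70 = 70
  break 6: 40 = 40
This matches the lower bound, so 6 is optimal.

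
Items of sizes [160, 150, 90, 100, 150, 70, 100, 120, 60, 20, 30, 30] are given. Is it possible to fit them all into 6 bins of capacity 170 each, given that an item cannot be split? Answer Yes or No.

No

Total = 1080; ⌈1080/170⌉ = 7.
At least 7 bins are required, but only 6 are allowed.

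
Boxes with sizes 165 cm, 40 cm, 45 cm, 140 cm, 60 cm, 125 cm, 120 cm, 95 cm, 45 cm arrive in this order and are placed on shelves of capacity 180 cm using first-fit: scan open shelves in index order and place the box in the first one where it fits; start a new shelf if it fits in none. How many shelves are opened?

6

  165 → shelf 1 (new)  [load 165/180]
  40 → shelf 2 (new)  [load 40/180]
  45 → shelf 2  [load 85/180]
  140 → shelf 3 (new)  [load 140/180]
  60 → shelf 2  [load 145/180]
  125 → shelf 4 (new)  [load 125/180]
  120 → shelf 5 (new)  [load 120/180]
  95 → shelf 6 (new)  [load 95/180]
  45 → shelf 4  [load 170/180]
6 shelves opened.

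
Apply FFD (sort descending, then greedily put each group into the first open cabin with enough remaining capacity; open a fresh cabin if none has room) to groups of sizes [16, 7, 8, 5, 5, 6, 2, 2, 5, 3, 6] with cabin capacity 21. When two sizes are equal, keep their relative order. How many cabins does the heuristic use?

Sorted descending: 16, 8, 7, 6, 6, 5, 5, 5, 3, 2, 2.
  16 → cabin 1 (new)  [load 16/21]
  8 → cabin 2 (new)  [load 8/21]
  7 → cabin 2  [load 15/21]
  6 → cabin 2  [load 21/21]
  6 → cabin 3 (new)  [load 6/21]
  5 → cabin 1  [load 21/21]
  5 → cabin 3  [load 11/21]
  5 → cabin 3  [load 16/21]
  3 → cabin 3  [load 19/21]
  2 → cabin 3  [load 21/21]
  2 → cabin 4 (new)  [load 2/21]
4 cabins opened.

4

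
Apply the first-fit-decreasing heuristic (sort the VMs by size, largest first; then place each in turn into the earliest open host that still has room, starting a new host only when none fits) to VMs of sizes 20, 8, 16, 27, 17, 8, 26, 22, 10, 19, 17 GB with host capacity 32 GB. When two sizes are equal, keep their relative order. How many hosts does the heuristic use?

8

Sorted descending: 27, 26, 22, 20, 19, 17, 17, 16, 10, 8, 8.
  27 → host 1 (new)  [load 27/32]
  26 → host 2 (new)  [load 26/32]
  22 → host 3 (new)  [load 22/32]
  20 → host 4 (new)  [load 20/32]
  19 → host 5 (new)  [load 19/32]
  17 → host 6 (new)  [load 17/32]
  17 → host 7 (new)  [load 17/32]
  16 → host 8 (new)  [load 16/32]
  10 → host 3  [load 32/32]
  8 → host 4  [load 28/32]
  8 → host 5  [load 27/32]
8 hosts opened.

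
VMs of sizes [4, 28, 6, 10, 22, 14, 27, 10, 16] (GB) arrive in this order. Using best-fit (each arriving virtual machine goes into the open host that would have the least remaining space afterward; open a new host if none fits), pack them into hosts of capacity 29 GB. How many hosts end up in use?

6

  4 → host 1 (new)  [load 4/29]
  28 → host 2 (new)  [load 28/29]
  6 → host 1  [load 10/29]
  10 → host 1  [load 20/29]
  22 → host 3 (new)  [load 22/29]
  14 → host 4 (new)  [load 14/29]
  27 → host 5 (new)  [load 27/29]
  10 → host 4  [load 24/29]
  16 → host 6 (new)  [load 16/29]
6 hosts opened.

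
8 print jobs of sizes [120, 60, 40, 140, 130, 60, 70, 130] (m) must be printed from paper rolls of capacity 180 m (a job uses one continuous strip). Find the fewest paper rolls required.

5

Total = 140 + 130 + 130 + 120 + 70 + 60 + 60 + 40 = 750 m.
Lower bound: ⌈750/180⌉ = 5 paper rolls.
A packing using 5 paper rolls:
  roll 1: 140 + 40 = 180
  roll 2: 130 = 130
  roll 3: 130 = 130
  roll 4: 120 + 60 = 180
  roll 5: 70 + 60 = 130
This matches the lower bound, so 5 is optimal.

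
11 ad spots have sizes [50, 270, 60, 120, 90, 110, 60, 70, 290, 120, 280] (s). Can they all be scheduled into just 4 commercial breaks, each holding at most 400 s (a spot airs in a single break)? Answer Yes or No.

Yes

A valid assignment using 4 commercial breaks:
  break 1: 290 + 110 = 400
  break 2: 280 + 120 = 400
  break 3: 270 + 120 = 390
  break 4: 90 + 70 + 60 + 60 + 50 = 330
Every load is within 400 s, so 4 commercial breaks suffice.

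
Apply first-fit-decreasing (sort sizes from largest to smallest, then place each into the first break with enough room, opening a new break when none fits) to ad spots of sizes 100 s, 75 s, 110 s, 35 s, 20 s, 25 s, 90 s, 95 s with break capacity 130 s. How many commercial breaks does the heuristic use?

5

Sorted descending: 110, 100, 95, 90, 75, 35, 25, 20.
  110 → break 1 (new)  [load 110/130]
  100 → break 2 (new)  [load 100/130]
  95 → break 3 (new)  [load 95/130]
  90 → break 4 (new)  [load 90/130]
  75 → break 5 (new)  [load 75/130]
  35 → break 3  [load 130/130]
  25 → break 2  [load 125/130]
  20 → break 1  [load 130/130]
5 commercial breaks opened.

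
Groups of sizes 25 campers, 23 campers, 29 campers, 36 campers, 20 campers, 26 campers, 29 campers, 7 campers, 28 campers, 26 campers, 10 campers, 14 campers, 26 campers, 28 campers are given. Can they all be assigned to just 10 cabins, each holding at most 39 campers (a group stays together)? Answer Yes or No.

Total = 327 campers; ⌈327/39⌉ = 9.
11 groups each exceed half the capacity and cannot share a cabin, forcing at least 11 cabins.
At least 11 cabins are required, but only 10 are allowed.

No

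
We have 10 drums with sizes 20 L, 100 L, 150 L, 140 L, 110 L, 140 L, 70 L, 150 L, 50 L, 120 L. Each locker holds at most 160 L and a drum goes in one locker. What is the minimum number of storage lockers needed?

8

Total = 150 + 150 + 140 + 140 + 120 + 110 + 100 + 70 + 50 + 20 = 1050 L.
Lower bound: ⌈1050/160⌉ = 7 storage lockers.
A packing using 8 storage lockers:
  locker 1: 150 = 150
  locker 2: 150 = 150
  locker 3: 140 + 20 = 160
  locker 4: 140 = 140
  locker 5: 120 = 120
  locker 6: 110 + 50 = 160
  locker 7: 100 = 100
  locker 8: 70 = 70
No arrangement into 7 storage lockers stays within capacity, so 8 is optimal.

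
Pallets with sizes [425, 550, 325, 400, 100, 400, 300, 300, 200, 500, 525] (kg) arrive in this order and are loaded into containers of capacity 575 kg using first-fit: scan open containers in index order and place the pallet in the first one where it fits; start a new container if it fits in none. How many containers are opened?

  425 → container 1 (new)  [load 425/575]
  550 → container 2 (new)  [load 550/575]
  325 → container 3 (new)  [load 325/575]
  400 → container 4 (new)  [load 400/575]
  100 → container 1  [load 525/575]
  400 → container 5 (new)  [load 400/575]
  300 → container 6 (new)  [load 300/575]
  300 → container 7 (new)  [load 300/575]
  200 → container 3  [load 525/575]
  500 → container 8 (new)  [load 500/575]
  525 → container 9 (new)  [load 525/575]
9 containers opened.

9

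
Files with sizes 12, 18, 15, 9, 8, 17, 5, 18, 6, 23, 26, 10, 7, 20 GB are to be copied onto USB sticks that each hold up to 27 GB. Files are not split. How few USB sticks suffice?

Total = 26 + 23 + 20 + 18 + 18 + 17 + 15 + 12 + 10 + 9 + 8 + 7 + 6 + 5 = 194 GB.
Lower bound: ⌈194/27⌉ = 8 USB sticks.
A packing using 8 USB sticks:
  USB stick 1: 26 = 26
  USB stick 2: 23 = 23
  USB stick 3: 20 + 7 = 27
  USB stick 4: 18 + 9 = 27
  USB stick 5: 18 + 8 = 26
  USB stick 6: 17 + 10 = 27
  USB stick 7: 15 + 12 = 27
  USB stick 8: 6 + 5 = 11
This matches the lower bound, so 8 is optimal.

8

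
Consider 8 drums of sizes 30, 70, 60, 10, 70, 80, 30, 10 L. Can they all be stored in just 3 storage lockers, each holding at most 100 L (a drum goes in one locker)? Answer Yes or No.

Total = 360 L; ⌈360/100⌉ = 4.
At least 4 storage lockers are required, but only 3 are allowed.

No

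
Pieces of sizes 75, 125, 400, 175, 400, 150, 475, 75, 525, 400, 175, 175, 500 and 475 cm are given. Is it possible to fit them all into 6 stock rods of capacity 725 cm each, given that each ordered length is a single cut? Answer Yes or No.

Total = 4125 cm; ⌈4125/725⌉ = 6.
7 pieces each exceed half the capacity and cannot share a stock rod, forcing at least 7 stock rods.
At least 7 stock rods are required, but only 6 are allowed.

No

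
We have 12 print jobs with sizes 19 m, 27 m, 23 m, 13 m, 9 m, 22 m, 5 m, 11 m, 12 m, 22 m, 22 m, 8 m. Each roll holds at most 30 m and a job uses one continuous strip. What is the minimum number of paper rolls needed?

8

Total = 27 + 23 + 22 + 22 + 22 + 19 + 13 + 12 + 11 + 9 + 8 + 5 = 193 m.
Lower bound: ⌈193/30⌉ = 7 paper rolls.
A packing using 8 paper rolls:
  roll 1: 27 = 27
  roll 2: 23 + 5 = 28
  roll 3: 22 + 8 = 30
  roll 4: 22 = 22
  roll 5: 22 = 22
  roll 6: 19 + 11 = 30
  roll 7: 13 + 12 = 25
  roll 8: 9 = 9
No arrangement into 7 paper rolls stays within capacity, so 8 is optimal.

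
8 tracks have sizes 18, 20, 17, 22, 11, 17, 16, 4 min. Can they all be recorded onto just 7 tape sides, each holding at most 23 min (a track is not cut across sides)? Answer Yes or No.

Yes

A valid assignment using 7 tape sides:
  side 1: 22 = 22
  side 2: 20 = 20
  side 3: 18 + 4 = 22
  side 4: 17 = 17
  side 5: 17 = 17
  side 6: 16 = 16
  side 7: 11 = 11
Every load is within 23 min, so 7 tape sides suffice.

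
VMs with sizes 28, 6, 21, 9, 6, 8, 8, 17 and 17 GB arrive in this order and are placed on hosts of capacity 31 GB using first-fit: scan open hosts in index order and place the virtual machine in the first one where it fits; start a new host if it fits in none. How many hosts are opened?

  28 → host 1 (new)  [load 28/31]
  6 → host 2 (new)  [load 6/31]
  21 → host 2  [load 27/31]
  9 → host 3 (new)  [load 9/31]
  6 → host 3  [load 15/31]
  8 → host 3  [load 23/31]
  8 → host 3  [load 31/31]
  17 → host 4 (new)  [load 17/31]
  17 → host 5 (new)  [load 17/31]
5 hosts opened.

5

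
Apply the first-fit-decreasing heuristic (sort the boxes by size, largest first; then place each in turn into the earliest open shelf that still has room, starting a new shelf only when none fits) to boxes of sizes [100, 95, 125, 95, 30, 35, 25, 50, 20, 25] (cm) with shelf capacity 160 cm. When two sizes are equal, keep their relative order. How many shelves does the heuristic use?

Sorted descending: 125, 100, 95, 95, 50, 35, 30, 25, 25, 20.
  125 → shelf 1 (new)  [load 125/160]
  100 → shelf 2 (new)  [load 100/160]
  95 → shelf 3 (new)  [load 95/160]
  95 → shelf 4 (new)  [load 95/160]
  50 → shelf 2  [load 150/160]
  35 → shelf 1  [load 160/160]
  30 → shelf 3  [load 125/160]
  25 → shelf 3  [load 150/160]
  25 → shelf 4  [load 120/160]
  20 → shelf 4  [load 140/160]
4 shelves opened.

4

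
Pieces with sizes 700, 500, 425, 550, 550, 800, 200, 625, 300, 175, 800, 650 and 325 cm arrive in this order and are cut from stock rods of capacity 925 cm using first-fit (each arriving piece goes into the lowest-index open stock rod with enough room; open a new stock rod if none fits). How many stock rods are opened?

9

  700 → stock rod 1 (new)  [load 700/925]
  500 → stock rod 2 (new)  [load 500/925]
  425 → stock rod 2  [load 925/925]
  550 → stock rod 3 (new)  [load 550/925]
  550 → stock rod 4 (new)  [load 550/925]
  800 → stock rod 5 (new)  [load 800/925]
  200 → stock rod 1  [load 900/925]
  625 → stock rod 6 (new)  [load 625/925]
  300 → stock rod 3  [load 850/925]
  175 → stock rod 4  [load 725/925]
  800 → stock rod 7 (new)  [load 800/925]
  650 → stock rod 8 (new)  [load 650/925]
  325 → stock rod 9 (new)  [load 325/925]
9 stock rods opened.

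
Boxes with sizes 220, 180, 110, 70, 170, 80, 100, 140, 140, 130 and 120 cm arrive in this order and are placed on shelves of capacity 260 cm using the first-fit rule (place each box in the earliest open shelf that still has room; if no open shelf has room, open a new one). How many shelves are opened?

  220 → shelf 1 (new)  [load 220/260]
  180 → shelf 2 (new)  [load 180/260]
  110 → shelf 3 (new)  [load 110/260]
  70 → shelf 2  [load 250/260]
  170 → shelf 4 (new)  [load 170/260]
  80 → shelf 3  [load 190/260]
  100 → shelf 5 (new)  [load 100/260]
  140 → shelf 5  [load 240/260]
  140 → shelf 6 (new)  [load 140/260]
  130 → shelf 7 (new)  [load 130/260]
  120 → shelf 6  [load 260/260]
7 shelves opened.

7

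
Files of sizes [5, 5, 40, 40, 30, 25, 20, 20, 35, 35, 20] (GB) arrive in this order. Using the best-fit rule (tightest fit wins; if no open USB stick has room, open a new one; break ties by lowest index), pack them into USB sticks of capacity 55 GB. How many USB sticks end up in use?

  5 → USB stick 1 (new)  [load 5/55]
  5 → USB stick 1  [load 10/55]
  40 → USB stick 1  [load 50/55]
  40 → USB stick 2 (new)  [load 40/55]
  30 → USB stick 3 (new)  [load 30/55]
  25 → USB stick 3  [load 55/55]
  20 → USB stick 4 (new)  [load 20/55]
  20 → USB stick 4  [load 40/55]
  35 → USB stick 5 (new)  [load 35/55]
  35 → USB stick 6 (new)  [load 35/55]
  20 → USB stick 5  [load 55/55]
6 USB sticks opened.

6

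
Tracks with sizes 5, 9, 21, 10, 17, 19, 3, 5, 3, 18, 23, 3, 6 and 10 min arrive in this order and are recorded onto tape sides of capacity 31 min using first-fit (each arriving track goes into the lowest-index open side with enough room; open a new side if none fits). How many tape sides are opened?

6

  5 → side 1 (new)  [load 5/31]
  9 → side 1  [load 14/31]
  21 → side 2 (new)  [load 21/31]
  10 → side 1  [load 24/31]
  17 → side 3 (new)  [load 17/31]
  19 → side 4 (new)  [load 19/31]
  3 → side 1  [load 27/31]
  5 → side 2  [load 26/31]
  3 → side 1  [load 30/31]
  18 → side 5 (new)  [load 18/31]
  23 → side 6 (new)  [load 23/31]
  3 → side 2  [load 29/31]
  6 → side 3  [load 23/31]
  10 → side 4  [load 29/31]
6 tape sides opened.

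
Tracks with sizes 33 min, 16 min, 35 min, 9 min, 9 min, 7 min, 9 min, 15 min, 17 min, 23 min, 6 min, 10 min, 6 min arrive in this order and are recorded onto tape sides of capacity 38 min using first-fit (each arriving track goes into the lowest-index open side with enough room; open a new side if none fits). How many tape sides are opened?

6

  33 → side 1 (new)  [load 33/38]
  16 → side 2 (new)  [load 16/38]
  35 → side 3 (new)  [load 35/38]
  9 → side 2  [load 25/38]
  9 → side 2  [load 34/38]
  7 → side 4 (new)  [load 7/38]
  9 → side 4  [load 16/38]
  15 → side 4  [load 31/38]
  17 → side 5 (new)  [load 17/38]
  23 → side 6 (new)  [load 23/38]
  6 → side 4  [load 37/38]
  10 → side 5  [load 27/38]
  6 → side 5  [load 33/38]
6 tape sides opened.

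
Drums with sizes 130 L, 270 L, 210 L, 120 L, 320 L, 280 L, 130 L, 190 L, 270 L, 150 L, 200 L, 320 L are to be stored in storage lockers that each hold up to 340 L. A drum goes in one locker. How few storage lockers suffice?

9

Total = 320 + 320 + 280 + 270 + 270 + 210 + 200 + 190 + 150 + 130 + 130 + 120 = 2590 L.
Lower bound: ⌈2590/340⌉ = 8 storage lockers.
A packing using 9 storage lockers:
  locker 1: 320 = 320
  locker 2: 320 = 320
  locker 3: 280 = 280
  locker 4: 270 = 270
  locker 5: 270 = 270
  locker 6: 210 + 130 = 340
  locker 7: 200 + 130 = 330
  locker 8: 190 + 150 = 340
  locker 9: 120 = 120
No arrangement into 8 storage lockers stays within capacity, so 9 is optimal.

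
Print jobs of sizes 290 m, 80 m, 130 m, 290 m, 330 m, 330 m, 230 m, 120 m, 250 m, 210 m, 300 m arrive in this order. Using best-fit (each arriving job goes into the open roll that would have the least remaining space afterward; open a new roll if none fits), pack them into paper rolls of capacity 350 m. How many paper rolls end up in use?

  290 → roll 1 (new)  [load 290/350]
  80 → roll 2 (new)  [load 80/350]
  130 → roll 2  [load 210/350]
  290 → roll 3 (new)  [load 290/350]
  330 → roll 4 (new)  [load 330/350]
  330 → roll 5 (new)  [load 330/350]
  230 → roll 6 (new)  [load 230/350]
  120 → roll 6  [load 350/350]
  250 → roll 7 (new)  [load 250/350]
  210 → roll 8 (new)  [load 210/350]
  300 → roll 9 (new)  [load 300/350]
9 paper rolls opened.

9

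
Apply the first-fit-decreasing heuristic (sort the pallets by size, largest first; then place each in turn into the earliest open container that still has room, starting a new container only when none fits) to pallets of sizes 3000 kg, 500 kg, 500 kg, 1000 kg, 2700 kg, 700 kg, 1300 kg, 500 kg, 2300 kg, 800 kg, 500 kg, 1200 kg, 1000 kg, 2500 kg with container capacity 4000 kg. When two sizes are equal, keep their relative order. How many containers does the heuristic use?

Sorted descending: 3000, 2700, 2500, 2300, 1300, 1200, 1000, 1000, 800, 700, 500, 500, 500, 500.
  3000 → container 1 (new)  [load 3000/4000]
  2700 → container 2 (new)  [load 2700/4000]
  2500 → container 3 (new)  [load 2500/4000]
  2300 → container 4 (new)  [load 2300/4000]
  1300 → container 2  [load 4000/4000]
  1200 → container 3  [load 3700/4000]
  1000 → container 1  [load 4000/4000]
  1000 → container 4  [load 3300/4000]
  800 → container 5 (new)  [load 800/4000]
  700 → container 4  [load 4000/4000]
  500 → container 5  [load 1300/4000]
  500 → container 5  [load 1800/4000]
  500 → container 5  [load 2300/4000]
  500 → container 5  [load 2800/4000]
5 containers opened.

5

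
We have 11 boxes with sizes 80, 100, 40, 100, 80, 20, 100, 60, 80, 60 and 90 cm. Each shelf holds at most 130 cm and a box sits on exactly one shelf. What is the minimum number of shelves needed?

Total = 100 + 100 + 100 + 90 + 80 + 80 + 80 + 60 + 60 + 40 + 20 = 810 cm.
Lower bound: ⌈810/130⌉ = 7 shelves.
A packing using 8 shelves:
  shelf 1: 100 + 20 = 120
  shelf 2: 100 = 100
  shelf 3: 100 = 100
  shelf 4: 90 + 40 = 130
  shelf 5: 80 = 80
  shelf 6: 80 = 80
  shelf 7: 80 = 80
  shelf 8: 60 + 60 = 120
No arrangement into 7 shelves stays within capacity, so 8 is optimal.

8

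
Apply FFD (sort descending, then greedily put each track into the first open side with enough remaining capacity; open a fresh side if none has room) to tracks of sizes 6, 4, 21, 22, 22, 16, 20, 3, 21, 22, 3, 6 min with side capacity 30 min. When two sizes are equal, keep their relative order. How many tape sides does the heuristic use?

Sorted descending: 22, 22, 22, 21, 21, 20, 16, 6, 6, 4, 3, 3.
  22 → side 1 (new)  [load 22/30]
  22 → side 2 (new)  [load 22/30]
  22 → side 3 (new)  [load 22/30]
  21 → side 4 (new)  [load 21/30]
  21 → side 5 (new)  [load 21/30]
  20 → side 6 (new)  [load 20/30]
  16 → side 7 (new)  [load 16/30]
  6 → side 1  [load 28/30]
  6 → side 2  [load 28/30]
  4 → side 3  [load 26/30]
  3 → side 3  [load 29/30]
  3 → side 4  [load 24/30]
7 tape sides opened.

7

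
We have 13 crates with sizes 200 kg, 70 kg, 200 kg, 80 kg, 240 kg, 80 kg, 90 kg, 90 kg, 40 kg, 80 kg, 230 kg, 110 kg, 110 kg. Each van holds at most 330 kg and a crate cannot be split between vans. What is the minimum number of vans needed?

6

Total = 240 + 230 + 200 + 200 + 110 + 110 + 90 + 90 + 80 + 80 + 80 + 70 + 40 = 1620 kg.
Lower bound: ⌈1620/330⌉ = 5 vans.
A packing using 6 vans:
  van 1: 240 + 90 = 330
  van 2: 230 + 90 = 320
  van 3: 200 + 110 = 310
  van 4: 200 + 110 = 310
  van 5: 80 + 80 + 80 + 70 = 310
  van 6: 40 = 40
No arrangement into 5 vans stays within capacity, so 6 is optimal.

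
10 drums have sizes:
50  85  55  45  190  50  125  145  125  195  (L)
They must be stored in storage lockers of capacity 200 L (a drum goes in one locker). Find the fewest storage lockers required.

Total = 195 + 190 + 145 + 125 + 125 + 85 + 55 + 50 + 50 + 45 = 1065 L.
Lower bound: ⌈1065/200⌉ = 6 storage lockers.
A packing using 6 storage lockers:
  locker 1: 195 = 195
  locker 2: 190 = 190
  locker 3: 145 + 55 = 200
  locker 4: 125 + 50 = 175
  locker 5: 125 + 50 = 175
  locker 6: 85 + 45 = 130
This matches the lower bound, so 6 is optimal.

6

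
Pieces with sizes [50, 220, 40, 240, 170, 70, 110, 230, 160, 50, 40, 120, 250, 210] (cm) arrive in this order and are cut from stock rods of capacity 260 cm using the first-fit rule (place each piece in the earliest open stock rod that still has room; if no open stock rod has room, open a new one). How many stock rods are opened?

9

  50 → stock rod 1 (new)  [load 50/260]
  220 → stock rod 2 (new)  [load 220/260]
  40 → stock rod 1  [load 90/260]
  240 → stock rod 3 (new)  [load 240/260]
  170 → stock rod 1  [load 260/260]
  70 → stock rod 4 (new)  [load 70/260]
  110 → stock rod 4  [load 180/260]
  230 → stock rod 5 (new)  [load 230/260]
  160 → stock rod 6 (new)  [load 160/260]
  50 → stock rod 4  [load 230/260]
  40 → stock rod 2  [load 260/260]
  120 → stock rod 7 (new)  [load 120/260]
  250 → stock rod 8 (new)  [load 250/260]
  210 → stock rod 9 (new)  [load 210/260]
9 stock rods opened.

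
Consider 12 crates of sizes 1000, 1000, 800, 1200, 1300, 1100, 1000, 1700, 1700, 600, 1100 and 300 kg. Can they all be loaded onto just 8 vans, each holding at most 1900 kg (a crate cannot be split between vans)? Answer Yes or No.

No

Total = 12800 kg; ⌈12800/1900⌉ = 7.
9 crates each exceed half the capacity and cannot share a van, forcing at least 9 vans.
At least 9 vans are required, but only 8 are allowed.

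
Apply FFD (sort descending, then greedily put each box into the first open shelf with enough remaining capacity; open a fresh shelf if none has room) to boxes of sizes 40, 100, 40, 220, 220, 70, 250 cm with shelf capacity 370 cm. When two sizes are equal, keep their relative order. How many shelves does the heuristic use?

Sorted descending: 250, 220, 220, 100, 70, 40, 40.
  250 → shelf 1 (new)  [load 250/370]
  220 → shelf 2 (new)  [load 220/370]
  220 → shelf 3 (new)  [load 220/370]
  100 → shelf 1  [load 350/370]
  70 → shelf 2  [load 290/370]
  40 → shelf 2  [load 330/370]
  40 → shelf 2  [load 370/370]
3 shelves opened.

3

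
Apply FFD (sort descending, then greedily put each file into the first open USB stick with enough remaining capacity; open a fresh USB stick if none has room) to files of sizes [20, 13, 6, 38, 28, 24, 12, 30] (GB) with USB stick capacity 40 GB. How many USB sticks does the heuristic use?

Sorted descending: 38, 30, 28, 24, 20, 13, 12, 6.
  38 → USB stick 1 (new)  [load 38/40]
  30 → USB stick 2 (new)  [load 30/40]
  28 → USB stick 3 (new)  [load 28/40]
  24 → USB stick 4 (new)  [load 24/40]
  20 → USB stick 5 (new)  [load 20/40]
  13 → USB stick 4  [load 37/40]
  12 → USB stick 3  [load 40/40]
  6 → USB stick 2  [load 36/40]
5 USB sticks opened.

5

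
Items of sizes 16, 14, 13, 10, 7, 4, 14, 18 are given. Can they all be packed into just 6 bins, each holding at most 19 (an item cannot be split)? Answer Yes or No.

Yes

A valid assignment using 6 bins:
  bin 1: 18 = 18
  bin 2: 16 = 16
  bin 3: 14 + 4 = 18
  bin 4: 14 = 14
  bin 5: 13 = 13
  bin 6: 10 + 7 = 17
Every load is within 19, so 6 bins suffice.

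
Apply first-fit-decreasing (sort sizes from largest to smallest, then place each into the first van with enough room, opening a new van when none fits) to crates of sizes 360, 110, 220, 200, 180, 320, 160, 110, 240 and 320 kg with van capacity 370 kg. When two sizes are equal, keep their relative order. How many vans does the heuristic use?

7

Sorted descending: 360, 320, 320, 240, 220, 200, 180, 160, 110, 110.
  360 → van 1 (new)  [load 360/370]
  320 → van 2 (new)  [load 320/370]
  320 → van 3 (new)  [load 320/370]
  240 → van 4 (new)  [load 240/370]
  220 → van 5 (new)  [load 220/370]
  200 → van 6 (new)  [load 200/370]
  180 → van 7 (new)  [load 180/370]
  160 → van 6  [load 360/370]
  110 → van 4  [load 350/370]
  110 → van 5  [load 330/370]
7 vans opened.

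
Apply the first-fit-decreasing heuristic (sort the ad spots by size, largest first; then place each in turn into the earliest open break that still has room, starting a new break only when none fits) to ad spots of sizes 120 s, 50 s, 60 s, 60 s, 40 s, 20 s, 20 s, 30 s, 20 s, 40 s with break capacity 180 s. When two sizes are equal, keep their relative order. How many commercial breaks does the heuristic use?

Sorted descending: 120, 60, 60, 50, 40, 40, 30, 20, 20, 20.
  120 → break 1 (new)  [load 120/180]
  60 → break 1  [load 180/180]
  60 → break 2 (new)  [load 60/180]
  50 → break 2  [load 110/180]
  40 → break 2  [load 150/180]
  40 → break 3 (new)  [load 40/180]
  30 → break 2  [load 180/180]
  20 → break 3  [load 60/180]
  20 → break 3  [load 80/180]
  20 → break 3  [load 100/180]
3 commercial breaks opened.

3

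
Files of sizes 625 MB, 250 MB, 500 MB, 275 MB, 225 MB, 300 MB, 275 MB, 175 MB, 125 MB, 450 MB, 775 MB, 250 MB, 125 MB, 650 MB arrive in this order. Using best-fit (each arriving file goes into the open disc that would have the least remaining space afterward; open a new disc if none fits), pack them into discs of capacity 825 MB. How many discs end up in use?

7

  625 → disc 1 (new)  [load 625/825]
  250 → disc 2 (new)  [load 250/825]
  500 → disc 2  [load 750/825]
  275 → disc 3 (new)  [load 275/825]
  225 → disc 3  [load 500/825]
  300 → disc 3  [load 800/825]
  275 → disc 4 (new)  [load 275/825]
  175 → disc 1  [load 800/825]
  125 → disc 4  [load 400/825]
  450 → disc 5 (new)  [load 450/825]
  775 → disc 6 (new)  [load 775/825]
  250 → disc 5  [load 700/825]
  125 → disc 5  [load 825/825]
  650 → disc 7 (new)  [load 650/825]
7 discs opened.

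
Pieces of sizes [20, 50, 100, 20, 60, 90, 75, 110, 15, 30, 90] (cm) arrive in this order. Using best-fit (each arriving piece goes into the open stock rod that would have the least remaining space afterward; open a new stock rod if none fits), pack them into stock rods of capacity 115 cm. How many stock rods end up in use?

7

  20 → stock rod 1 (new)  [load 20/115]
  50 → stock rod 1  [load 70/115]
  100 → stock rod 2 (new)  [load 100/115]
  20 → stock rod 1  [load 90/115]
  60 → stock rod 3 (new)  [load 60/115]
  90 → stock rod 4 (new)  [load 90/115]
  75 → stock rod 5 (new)  [load 75/115]
  110 → stock rod 6 (new)  [load 110/115]
  15 → stock rod 2  [load 115/115]
  30 → stock rod 5  [load 105/115]
  90 → stock rod 7 (new)  [load 90/115]
7 stock rods opened.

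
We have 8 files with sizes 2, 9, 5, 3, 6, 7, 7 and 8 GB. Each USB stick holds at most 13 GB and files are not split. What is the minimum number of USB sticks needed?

Total = 9 + 8 + 7 + 7 + 6 + 5 + 3 + 2 = 47 GB.
Lower bound: ⌈47/13⌉ = 4 USB sticks.
A packing using 4 USB sticks:
  USB stick 1: 9 + 3 = 12
  USB stick 2: 8 + 5 = 13
  USB stick 3: 7 + 6 = 13
  USB stick 4: 7 + 2 = 9
This matches the lower bound, so 4 is optimal.

4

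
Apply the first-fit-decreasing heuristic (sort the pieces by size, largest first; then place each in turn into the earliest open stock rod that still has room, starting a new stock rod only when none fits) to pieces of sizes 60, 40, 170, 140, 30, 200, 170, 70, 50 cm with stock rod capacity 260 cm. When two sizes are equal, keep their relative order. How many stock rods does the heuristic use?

Sorted descending: 200, 170, 170, 140, 70, 60, 50, 40, 30.
  200 → stock rod 1 (new)  [load 200/260]
  170 → stock rod 2 (new)  [load 170/260]
  170 → stock rod 3 (new)  [load 170/260]
  140 → stock rod 4 (new)  [load 140/260]
  70 → stock rod 2  [load 240/260]
  60 → stock rod 1  [load 260/260]
  50 → stock rod 3  [load 220/260]
  40 → stock rod 3  [load 260/260]
  30 → stock rod 4  [load 170/260]
4 stock rods opened.

4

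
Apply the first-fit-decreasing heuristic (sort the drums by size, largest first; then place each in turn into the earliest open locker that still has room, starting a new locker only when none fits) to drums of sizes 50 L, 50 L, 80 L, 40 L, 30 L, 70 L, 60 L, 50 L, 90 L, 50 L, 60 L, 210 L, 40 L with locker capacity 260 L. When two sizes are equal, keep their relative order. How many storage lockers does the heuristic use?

4

Sorted descending: 210, 90, 80, 70, 60, 60, 50, 50, 50, 50, 40, 40, 30.
  210 → locker 1 (new)  [load 210/260]
  90 → locker 2 (new)  [load 90/260]
  80 → locker 2  [load 170/260]
  70 → locker 2  [load 240/260]
  60 → locker 3 (new)  [load 60/260]
  60 → locker 3  [load 120/260]
  50 → locker 1  [load 260/260]
  50 → locker 3  [load 170/260]
  50 → locker 3  [load 220/260]
  50 → locker 4 (new)  [load 50/260]
  40 → locker 3  [load 260/260]
  40 → locker 4  [load 90/260]
  30 → locker 4  [load 120/260]
4 storage lockers opened.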